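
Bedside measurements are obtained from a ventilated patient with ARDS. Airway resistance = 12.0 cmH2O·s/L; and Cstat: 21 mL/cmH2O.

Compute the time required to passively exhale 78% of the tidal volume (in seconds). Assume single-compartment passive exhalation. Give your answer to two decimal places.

0.38

τ = R × C = 12.0 × 21 mL/cmH2O = 12.0 × 0.021 L/cmH2O = 0.252 s.
Exhaled fraction f = 1 − e^(−t/τ) → t = −τ·ln(1 − f) = −0.252·ln(0.22) = 0.3816 s.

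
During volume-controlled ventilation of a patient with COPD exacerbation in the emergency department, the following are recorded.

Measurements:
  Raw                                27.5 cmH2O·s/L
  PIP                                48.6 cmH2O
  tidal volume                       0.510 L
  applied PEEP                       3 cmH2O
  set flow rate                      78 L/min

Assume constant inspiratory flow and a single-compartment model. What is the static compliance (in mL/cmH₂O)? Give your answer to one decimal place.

51.8

Flow: 78 L/min ÷ 60 = 1.3 L/s.
Equation of motion (constant flow): PIP = Vt/C + R·V̇ + PEEP.
Vt/C = PIP − R·V̇ − PEEP = 48.6 − 27.5×1.3 − 3 = 48.6 − 35.75 − 3 = 9.85 cmH2O.
C = Vt / 9.85 = 510 / 9.85 = 51.777 mL/cmH2O.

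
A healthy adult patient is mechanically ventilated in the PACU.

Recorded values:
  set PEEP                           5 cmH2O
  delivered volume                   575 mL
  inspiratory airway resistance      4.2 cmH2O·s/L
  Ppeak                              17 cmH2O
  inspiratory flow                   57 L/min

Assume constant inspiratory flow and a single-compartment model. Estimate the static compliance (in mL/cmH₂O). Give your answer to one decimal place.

71.8

Flow: 57 L/min ÷ 60 = 0.95 L/s.
Equation of motion (constant flow): PIP = Vt/C + R·V̇ + PEEP.
Vt/C = PIP − R·V̇ − PEEP = 17 − 4.2×0.95 − 5 = 17 − 3.99 − 5 = 8.01 cmH2O.
C = Vt / 8.01 = 575 / 8.01 = 71.785 mL/cmH2O.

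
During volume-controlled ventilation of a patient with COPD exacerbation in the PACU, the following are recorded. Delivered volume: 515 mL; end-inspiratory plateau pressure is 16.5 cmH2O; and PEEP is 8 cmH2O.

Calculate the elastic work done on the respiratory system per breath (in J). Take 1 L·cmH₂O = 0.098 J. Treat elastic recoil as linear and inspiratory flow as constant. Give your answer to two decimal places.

0.21

Elastic work ≈ ½ × (Pplat − PEEP) × Vt = 0.5 × (16.5 − 8) × 0.515 L = 0.5 × 8.5 × 0.515 = 2.189 L·cmH2O.
× 0.098 J/(L·cmH2O) → 0.2145 J.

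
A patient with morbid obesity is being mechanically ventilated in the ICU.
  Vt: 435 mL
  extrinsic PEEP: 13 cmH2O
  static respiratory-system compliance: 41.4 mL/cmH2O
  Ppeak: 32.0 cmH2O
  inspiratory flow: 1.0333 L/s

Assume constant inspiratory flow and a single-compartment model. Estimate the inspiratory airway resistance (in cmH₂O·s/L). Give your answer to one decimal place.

8.2

Equation of motion (constant flow): PIP = Vt/C + R·V̇ + PEEP.
R·V̇ = PIP − Vt/C − PEEP = 32.0 − 435/41.4 − 13 = 32.0 − 10.507 − 13 = 8.493 cmH2O.
R = 8.493 / 1.0333 = 8.219 cmH2O·s/L.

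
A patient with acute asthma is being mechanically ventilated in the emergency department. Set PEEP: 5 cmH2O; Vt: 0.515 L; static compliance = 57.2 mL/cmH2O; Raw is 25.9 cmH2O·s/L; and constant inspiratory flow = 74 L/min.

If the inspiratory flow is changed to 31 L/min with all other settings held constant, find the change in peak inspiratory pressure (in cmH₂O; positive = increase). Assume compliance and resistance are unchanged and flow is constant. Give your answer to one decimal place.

Flow: 74 L/min ÷ 60 = 1.2333 L/s.
New flow: 31 L/min ÷ 60 = 0.5167 L/s.
PIP = Vt/C + R·V̇ + PEEP (constant-flow equation of motion).
Only the resistive term changes: ΔPIP = R × ΔV̇ = 25.9 × (0.5167 − 1.2333) = 25.9 × -0.7166 = -18.56 cmH2O.

-18.6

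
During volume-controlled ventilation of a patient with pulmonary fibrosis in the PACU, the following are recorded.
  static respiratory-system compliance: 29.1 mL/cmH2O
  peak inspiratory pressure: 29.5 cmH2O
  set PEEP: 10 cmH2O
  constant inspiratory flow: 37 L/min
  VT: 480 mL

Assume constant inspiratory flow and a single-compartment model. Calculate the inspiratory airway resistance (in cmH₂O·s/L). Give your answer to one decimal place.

4.9

Flow: 37 L/min ÷ 60 = 0.6167 L/s.
Equation of motion (constant flow): PIP = Vt/C + R·V̇ + PEEP.
R·V̇ = PIP − Vt/C − PEEP = 29.5 − 480/29.1 − 10 = 29.5 − 16.495 − 10 = 3.005 cmH2O.
R = 3.005 / 0.6167 = 4.873 cmH2O·s/L.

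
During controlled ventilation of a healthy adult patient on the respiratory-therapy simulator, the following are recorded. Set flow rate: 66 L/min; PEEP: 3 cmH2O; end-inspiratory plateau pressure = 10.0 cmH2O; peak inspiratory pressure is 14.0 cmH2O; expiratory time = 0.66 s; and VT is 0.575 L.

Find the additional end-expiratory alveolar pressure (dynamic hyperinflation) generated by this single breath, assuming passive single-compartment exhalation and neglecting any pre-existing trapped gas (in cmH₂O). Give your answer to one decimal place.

Flow: 66 L/min ÷ 60 = 1.1 L/s.
R = (PIP − Pplat)/V̇ = (14.0 − 10.0) / 1.1 = 4.0/1.1 = 3.636 cmH2O·s/L.
C = Vt/(Pplat − PEEP) = 575.0 / (10.0 − 3) = 575.0/7.0 = 82.143 mL/cmH2O.
τ = R × C = 3.636 × 0.08214 L/cmH2O = 0.2987 s.
Fraction remaining = e^(−Te/τ) = e^(−0.66/0.2987) = 0.1097; trapped volume = 575.0 × 0.1097 = 63.078 mL.
Additional alveolar pressure from trapping ≈ V_trapped / C = 63.078 / 82.143 = 0.7679 cmH2O.

0.8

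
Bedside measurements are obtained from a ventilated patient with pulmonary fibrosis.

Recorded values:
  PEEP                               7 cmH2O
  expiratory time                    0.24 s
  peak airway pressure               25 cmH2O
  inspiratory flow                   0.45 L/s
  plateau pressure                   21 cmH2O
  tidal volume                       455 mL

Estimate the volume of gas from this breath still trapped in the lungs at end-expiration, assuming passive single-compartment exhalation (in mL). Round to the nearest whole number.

R = (PIP − Pplat)/V̇ = (25 − 21) / 0.45 = 4.0/0.45 = 8.889 cmH2O·s/L.
C = Vt/(Pplat − PEEP) = 455.0 / (21 − 7) = 455.0/14.0 = 32.5 mL/cmH2O.
τ = R × C = 8.889 × 0.0325 L/cmH2O = 0.2889 s.
Fraction remaining = e^(−Te/τ) = e^(−0.24/0.2889) = 0.4357.
Trapped volume = 455.0 × 0.4357 = 198.24 mL.

198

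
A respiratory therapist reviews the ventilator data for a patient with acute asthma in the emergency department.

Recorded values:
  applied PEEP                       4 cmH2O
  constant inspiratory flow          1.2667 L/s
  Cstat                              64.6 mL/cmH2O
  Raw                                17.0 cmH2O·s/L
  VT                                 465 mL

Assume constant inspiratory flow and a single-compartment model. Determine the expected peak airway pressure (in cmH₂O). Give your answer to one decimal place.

32.7

Equation of motion (constant flow): PIP = Vt/C + R·V̇ + PEEP.
PIP = 465/64.6 + 17.0×1.2667 + 4 = 7.198 + 21.534 + 4 = 32.732 cmH2O.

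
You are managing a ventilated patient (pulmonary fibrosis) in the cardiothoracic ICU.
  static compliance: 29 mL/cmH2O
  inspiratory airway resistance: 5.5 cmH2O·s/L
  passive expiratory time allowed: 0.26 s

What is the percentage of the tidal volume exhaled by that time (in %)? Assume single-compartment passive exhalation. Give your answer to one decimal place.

80.4

τ = R × C = 5.5 × 29 mL/cmH2O = 5.5 × 0.029 L/cmH2O = 0.1595 s.
Passive exhalation: V(t)/V₀ = e^(−t/τ) = e^(−0.26/0.1595) = 0.1959.
Fraction exhaled = 1 − 0.1959 = 0.8041 → 80.41%.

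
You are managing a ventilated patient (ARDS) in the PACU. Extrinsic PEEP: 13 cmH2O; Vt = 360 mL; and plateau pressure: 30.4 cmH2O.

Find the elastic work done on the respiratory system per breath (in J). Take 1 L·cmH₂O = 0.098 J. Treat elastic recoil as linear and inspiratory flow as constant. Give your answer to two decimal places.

Elastic work ≈ ½ × (Pplat − PEEP) × Vt = 0.5 × (30.4 − 13) × 0.360 L = 0.5 × 17.4 × 0.360 = 3.132 L·cmH2O.
× 0.098 J/(L·cmH2O) → 0.3069 J.

0.31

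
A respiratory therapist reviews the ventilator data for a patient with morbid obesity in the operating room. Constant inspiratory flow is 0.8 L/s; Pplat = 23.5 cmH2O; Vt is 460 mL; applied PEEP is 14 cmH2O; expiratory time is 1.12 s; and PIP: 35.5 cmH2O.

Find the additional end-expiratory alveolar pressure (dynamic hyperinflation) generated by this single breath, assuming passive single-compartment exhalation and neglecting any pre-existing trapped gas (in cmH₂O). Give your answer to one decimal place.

R = (PIP − Pplat)/V̇ = (35.5 − 23.5) / 0.8 = 12.0/0.8 = 15.0 cmH2O·s/L.
C = Vt/(Pplat − PEEP) = 460.0 / (23.5 − 14) = 460.0/9.5 = 48.421 mL/cmH2O.
τ = R × C = 15.0 × 0.04842 L/cmH2O = 0.7263 s.
Fraction remaining = e^(−Te/τ) = e^(−1.12/0.7263) = 0.2139; trapped volume = 460.0 × 0.2139 = 98.394 mL.
Additional alveolar pressure from trapping ≈ V_trapped / C = 98.394 / 48.421 = 2.032 cmH2O.

2.0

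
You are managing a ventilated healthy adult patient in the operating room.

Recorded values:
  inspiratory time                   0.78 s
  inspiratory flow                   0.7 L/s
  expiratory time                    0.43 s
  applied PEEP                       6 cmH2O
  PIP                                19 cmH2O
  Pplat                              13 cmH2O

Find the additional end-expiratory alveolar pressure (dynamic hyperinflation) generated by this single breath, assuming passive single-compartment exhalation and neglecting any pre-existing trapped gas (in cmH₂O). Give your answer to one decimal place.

3.7

Vt = flow × Ti = 0.7 L/s × 0.78 s × 1000 mL/L = 546.0 mL.
R = (PIP − Pplat)/V̇ = (19 − 13) / 0.7 = 6.0/0.7 = 8.571 cmH2O·s/L.
C = Vt/(Pplat − PEEP) = 546.0 / (13 − 6) = 546.0/7.0 = 78.0 mL/cmH2O.
τ = R × C = 8.571 × 0.078 L/cmH2O = 0.6685 s.
Fraction remaining = e^(−Te/τ) = e^(−0.43/0.6685) = 0.5256; trapped volume = 546.0 × 0.5256 = 286.98 mL.
Additional alveolar pressure from trapping ≈ V_trapped / C = 286.98 / 78.0 = 3.679 cmH2O.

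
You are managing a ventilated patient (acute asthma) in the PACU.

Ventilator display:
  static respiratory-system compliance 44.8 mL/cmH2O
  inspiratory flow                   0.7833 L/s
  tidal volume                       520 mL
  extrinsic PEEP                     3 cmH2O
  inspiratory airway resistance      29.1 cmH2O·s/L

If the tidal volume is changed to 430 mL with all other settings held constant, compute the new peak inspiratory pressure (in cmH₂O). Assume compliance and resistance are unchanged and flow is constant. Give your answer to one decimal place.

PIP = Vt/C + R·V̇ + PEEP (constant-flow equation of motion).
Only the elastic term changes: ΔPIP = ΔVt / C = (430 − 520) / 44.8 = -2.009 cmH2O.
Original PIP = 520/44.8 + 29.1×0.7833 + 3 = 37.401 cmH2O; new PIP = 37.401 + (-2.009) = 35.392 cmH2O.

35.4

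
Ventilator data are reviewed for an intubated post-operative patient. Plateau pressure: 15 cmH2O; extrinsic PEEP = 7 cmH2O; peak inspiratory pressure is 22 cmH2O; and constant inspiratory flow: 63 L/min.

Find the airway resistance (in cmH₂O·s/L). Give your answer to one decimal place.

Flow: 63 L/min ÷ 60 = 1.05 L/s.
Raw = (PIP − Pplat) / flow = (22 − 15) / 1.05 = 7.0 / 1.05 = 6.667 cmH2O·s/L.

6.7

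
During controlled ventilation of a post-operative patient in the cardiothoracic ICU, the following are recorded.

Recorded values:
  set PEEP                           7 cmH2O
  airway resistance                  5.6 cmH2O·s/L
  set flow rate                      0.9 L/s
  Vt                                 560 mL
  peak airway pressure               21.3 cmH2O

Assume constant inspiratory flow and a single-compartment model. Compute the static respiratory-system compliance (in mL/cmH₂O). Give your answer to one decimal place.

60.5

Equation of motion (constant flow): PIP = Vt/C + R·V̇ + PEEP.
Vt/C = PIP − R·V̇ − PEEP = 21.3 − 5.6×0.9 − 7 = 21.3 − 5.04 − 7 = 9.26 cmH2O.
C = Vt / 9.26 = 560 / 9.26 = 60.475 mL/cmH2O.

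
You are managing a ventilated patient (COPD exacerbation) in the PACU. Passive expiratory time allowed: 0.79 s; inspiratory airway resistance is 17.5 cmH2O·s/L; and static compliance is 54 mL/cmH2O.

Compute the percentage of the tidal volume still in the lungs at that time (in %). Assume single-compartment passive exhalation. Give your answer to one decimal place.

τ = R × C = 17.5 × 54 mL/cmH2O = 17.5 × 0.054 L/cmH2O = 0.945 s.
Passive exhalation: V(t)/V₀ = e^(−t/τ) = e^(−0.79/0.945) = 0.4334.
Fraction remaining = 0.4334 → 43.34%.

43.3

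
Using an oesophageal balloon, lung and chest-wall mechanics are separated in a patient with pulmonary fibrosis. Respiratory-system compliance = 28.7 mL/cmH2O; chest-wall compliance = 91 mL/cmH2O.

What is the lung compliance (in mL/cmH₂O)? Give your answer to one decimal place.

1/CL = 1/Crs − 1/Ccw.
1/CL = 1/28.7 − 1/91 = 0.02385.
CL = 41.929 mL/cmH2O.

41.9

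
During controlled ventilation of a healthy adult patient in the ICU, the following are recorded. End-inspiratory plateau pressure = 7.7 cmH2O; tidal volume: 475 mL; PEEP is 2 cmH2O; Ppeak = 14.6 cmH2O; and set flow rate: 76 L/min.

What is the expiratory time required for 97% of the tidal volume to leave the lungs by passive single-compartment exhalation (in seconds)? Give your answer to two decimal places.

1.59

Flow: 76 L/min ÷ 60 = 1.2667 L/s.
R = (PIP − Pplat)/V̇ = (14.6 − 7.7) / 1.2667 = 6.9/1.2667 = 5.447 cmH2O·s/L.
C = Vt/(Pplat − PEEP) = 475.0 / (7.7 − 2) = 475.0/5.7 = 83.333 mL/cmH2O.
τ = R × C = 5.447 × 0.08333 L/cmH2O = 0.4539 s.
t = −τ·ln(1 − 0.97) = −0.4539·ln(0.03) = 1.592 s.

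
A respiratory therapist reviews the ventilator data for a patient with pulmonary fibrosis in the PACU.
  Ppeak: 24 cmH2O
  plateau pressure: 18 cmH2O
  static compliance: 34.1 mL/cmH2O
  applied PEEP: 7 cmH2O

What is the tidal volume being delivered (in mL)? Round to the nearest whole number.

375

Vt = Cstat × (Pplat − PEEP) = 34.1 × (18 − 7) = 34.1 × 11.0 = 375.1 mL.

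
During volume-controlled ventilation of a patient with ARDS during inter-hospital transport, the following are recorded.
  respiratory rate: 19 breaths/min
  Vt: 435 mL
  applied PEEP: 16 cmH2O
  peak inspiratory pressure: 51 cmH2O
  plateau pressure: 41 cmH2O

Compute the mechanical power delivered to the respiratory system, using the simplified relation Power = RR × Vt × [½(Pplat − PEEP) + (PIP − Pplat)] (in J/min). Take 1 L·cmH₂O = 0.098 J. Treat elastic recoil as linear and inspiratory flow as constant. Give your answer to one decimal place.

Per-breath work = Vt × [½(Pplat−PEEP) + (PIP−Pplat)] = 0.435 × [0.5×25.0 + 10.0] = 0.435 × 22.5 = 9.788 L·cmH2O.
Power = 19 × 9.788 = 185.97 L·cmH2O/min.
× 0.098 J/(L·cmH2O) → 18.225 J/min.

18.2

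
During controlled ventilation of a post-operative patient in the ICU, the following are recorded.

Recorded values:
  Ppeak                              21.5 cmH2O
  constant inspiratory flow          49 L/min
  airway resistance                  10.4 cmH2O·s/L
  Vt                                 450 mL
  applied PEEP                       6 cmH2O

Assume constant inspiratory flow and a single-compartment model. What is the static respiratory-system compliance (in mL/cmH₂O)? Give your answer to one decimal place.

Flow: 49 L/min ÷ 60 = 0.8167 L/s.
Equation of motion (constant flow): PIP = Vt/C + R·V̇ + PEEP.
Vt/C = PIP − R·V̇ − PEEP = 21.5 − 10.4×0.8167 − 6 = 21.5 − 8.494 − 6 = 7.006 cmH2O.
C = Vt / 7.006 = 450 / 7.006 = 64.231 mL/cmH2O.

64.2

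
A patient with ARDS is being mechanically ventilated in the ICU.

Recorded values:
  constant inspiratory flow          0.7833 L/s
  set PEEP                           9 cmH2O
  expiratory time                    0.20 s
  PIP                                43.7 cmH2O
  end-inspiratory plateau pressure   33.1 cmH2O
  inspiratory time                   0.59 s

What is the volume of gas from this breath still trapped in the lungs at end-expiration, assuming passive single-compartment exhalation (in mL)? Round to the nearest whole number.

214

Vt = flow × Ti = 0.7833 L/s × 0.59 s × 1000 mL/L = 462.15 mL.
R = (PIP − Pplat)/V̇ = (43.7 − 33.1) / 0.7833 = 10.6/0.7833 = 13.532 cmH2O·s/L.
C = Vt/(Pplat − PEEP) = 462.15 / (33.1 − 9) = 462.15/24.1 = 19.176 mL/cmH2O.
τ = R × C = 13.532 × 0.01918 L/cmH2O = 0.2595 s.
Fraction remaining = e^(−Te/τ) = e^(−0.20/0.2595) = 0.4627.
Trapped volume = 462.15 × 0.4627 = 213.84 mL.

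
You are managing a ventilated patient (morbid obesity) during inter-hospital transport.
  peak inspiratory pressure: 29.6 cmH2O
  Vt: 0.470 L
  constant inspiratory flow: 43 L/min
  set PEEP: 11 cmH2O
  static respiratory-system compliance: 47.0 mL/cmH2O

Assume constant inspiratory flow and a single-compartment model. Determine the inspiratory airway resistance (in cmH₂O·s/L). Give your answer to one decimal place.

Flow: 43 L/min ÷ 60 = 0.7167 L/s.
Equation of motion (constant flow): PIP = Vt/C + R·V̇ + PEEP.
R·V̇ = PIP − Vt/C − PEEP = 29.6 − 470/47.0 − 11 = 29.6 − 10.0 − 11 = 8.6 cmH2O.
R = 8.6 / 0.7167 = 11.999 cmH2O·s/L.

12.0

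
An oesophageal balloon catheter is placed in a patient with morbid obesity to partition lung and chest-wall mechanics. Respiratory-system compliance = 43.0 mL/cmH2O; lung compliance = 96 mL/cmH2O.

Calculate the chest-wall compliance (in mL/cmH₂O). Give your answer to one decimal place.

1/Ccw = 1/Crs − 1/CL.
1/Ccw = 1/43.0 − 1/96 = 0.01284.
Ccw = 77.882 mL/cmH2O.

77.9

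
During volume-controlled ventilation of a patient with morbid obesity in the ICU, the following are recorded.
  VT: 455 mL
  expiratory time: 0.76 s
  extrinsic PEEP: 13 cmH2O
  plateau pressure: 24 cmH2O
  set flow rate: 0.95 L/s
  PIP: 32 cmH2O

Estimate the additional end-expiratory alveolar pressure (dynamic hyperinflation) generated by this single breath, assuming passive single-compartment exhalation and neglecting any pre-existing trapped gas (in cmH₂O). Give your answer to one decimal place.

R = (PIP − Pplat)/V̇ = (32 − 24) / 0.95 = 8.0/0.95 = 8.421 cmH2O·s/L.
C = Vt/(Pplat − PEEP) = 455.0 / (24 − 13) = 455.0/11.0 = 41.364 mL/cmH2O.
τ = R × C = 8.421 × 0.04136 L/cmH2O = 0.3483 s.
Fraction remaining = e^(−Te/τ) = e^(−0.76/0.3483) = 0.1128; trapped volume = 455.0 × 0.1128 = 51.324 mL.
Additional alveolar pressure from trapping ≈ V_trapped / C = 51.324 / 41.364 = 1.241 cmH2O.

1.2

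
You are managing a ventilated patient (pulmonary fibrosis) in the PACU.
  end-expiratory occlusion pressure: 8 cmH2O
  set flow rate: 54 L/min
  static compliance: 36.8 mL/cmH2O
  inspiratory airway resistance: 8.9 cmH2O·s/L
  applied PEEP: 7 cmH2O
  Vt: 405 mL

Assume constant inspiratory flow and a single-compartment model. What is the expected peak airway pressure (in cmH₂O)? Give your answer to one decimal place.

27.0

Flow: 54 L/min ÷ 60 = 0.9 L/s.
Total PEEP = 8 cmH2O (set 7 + intrinsic 1); this is the baseline alveolar pressure.
Equation of motion (constant flow): PIP = Vt/C + R·V̇ + PEEP.
PIP = 405/36.8 + 8.9×0.9 + 8 = 11.005 + 8.01 + 8 = 27.015 cmH2O.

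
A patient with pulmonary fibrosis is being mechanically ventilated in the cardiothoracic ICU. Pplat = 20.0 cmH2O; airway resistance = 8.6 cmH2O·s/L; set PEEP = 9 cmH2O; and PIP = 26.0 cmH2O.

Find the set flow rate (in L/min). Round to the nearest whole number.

flow = (PIP − Pplat) / Raw = (26.0 − 20.0) / 8.6 = 0.6977 L/s × 60 = 41.862 L/min.

42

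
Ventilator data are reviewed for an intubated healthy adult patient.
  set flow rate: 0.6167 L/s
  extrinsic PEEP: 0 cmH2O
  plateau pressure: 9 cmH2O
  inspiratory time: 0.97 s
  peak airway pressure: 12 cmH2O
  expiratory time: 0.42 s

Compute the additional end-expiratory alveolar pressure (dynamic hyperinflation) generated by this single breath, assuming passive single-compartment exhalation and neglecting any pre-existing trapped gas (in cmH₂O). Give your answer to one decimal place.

2.5

Vt = flow × Ti = 0.6167 L/s × 0.97 s × 1000 mL/L = 598.2 mL.
R = (PIP − Pplat)/V̇ = (12 − 9) / 0.6167 = 3.0/0.6167 = 4.865 cmH2O·s/L.
C = Vt/(Pplat − PEEP) = 598.2 / (9 − 0) = 598.2/9.0 = 66.467 mL/cmH2O.
τ = R × C = 4.865 × 0.06647 L/cmH2O = 0.3234 s.
Fraction remaining = e^(−Te/τ) = e^(−0.42/0.3234) = 0.2729; trapped volume = 598.2 × 0.2729 = 163.25 mL.
Additional alveolar pressure from trapping ≈ V_trapped / C = 163.25 / 66.467 = 2.456 cmH2O.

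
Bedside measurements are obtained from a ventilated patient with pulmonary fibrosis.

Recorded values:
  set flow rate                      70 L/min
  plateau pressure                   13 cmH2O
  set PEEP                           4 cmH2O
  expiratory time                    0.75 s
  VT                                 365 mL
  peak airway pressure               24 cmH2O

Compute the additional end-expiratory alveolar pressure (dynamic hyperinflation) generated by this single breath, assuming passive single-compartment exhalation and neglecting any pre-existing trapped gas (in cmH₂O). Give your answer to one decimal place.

Flow: 70 L/min ÷ 60 = 1.1667 L/s.
R = (PIP − Pplat)/V̇ = (24 − 13) / 1.1667 = 11.0/1.1667 = 9.428 cmH2O·s/L.
C = Vt/(Pplat − PEEP) = 365.0 / (13 − 4) = 365.0/9.0 = 40.556 mL/cmH2O.
τ = R × C = 9.428 × 0.04056 L/cmH2O = 0.3824 s.
Fraction remaining = e^(−Te/τ) = e^(−0.75/0.3824) = 0.1407; trapped volume = 365.0 × 0.1407 = 51.356 mL.
Additional alveolar pressure from trapping ≈ V_trapped / C = 51.356 / 40.556 = 1.266 cmH2O.

1.3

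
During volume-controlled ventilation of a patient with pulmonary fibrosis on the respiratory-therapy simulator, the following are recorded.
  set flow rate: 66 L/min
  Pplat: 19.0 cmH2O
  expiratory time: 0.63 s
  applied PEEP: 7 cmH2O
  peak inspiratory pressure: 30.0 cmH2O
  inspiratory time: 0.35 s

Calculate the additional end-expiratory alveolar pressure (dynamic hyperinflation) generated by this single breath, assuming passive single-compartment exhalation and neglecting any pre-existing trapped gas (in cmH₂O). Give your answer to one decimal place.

1.7

Flow: 66 L/min ÷ 60 = 1.1 L/s.
Vt = flow × Ti = 1.1 L/s × 0.35 s × 1000 mL/L = 385.0 mL.
R = (PIP − Pplat)/V̇ = (30.0 − 19.0) / 1.1 = 11.0/1.1 = 10.0 cmH2O·s/L.
C = Vt/(Pplat − PEEP) = 385.0 / (19.0 − 7) = 385.0/12.0 = 32.083 mL/cmH2O.
τ = R × C = 10.0 × 0.03208 L/cmH2O = 0.3208 s.
Fraction remaining = e^(−Te/τ) = e^(−0.63/0.3208) = 0.1403; trapped volume = 385.0 × 0.1403 = 54.016 mL.
Additional alveolar pressure from trapping ≈ V_trapped / C = 54.016 / 32.083 = 1.684 cmH2O.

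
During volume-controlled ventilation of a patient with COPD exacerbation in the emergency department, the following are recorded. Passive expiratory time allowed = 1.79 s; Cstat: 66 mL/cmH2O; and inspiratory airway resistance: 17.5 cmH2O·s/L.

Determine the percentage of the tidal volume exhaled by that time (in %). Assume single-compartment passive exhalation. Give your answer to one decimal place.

τ = R × C = 17.5 × 66 mL/cmH2O = 17.5 × 0.066 L/cmH2O = 1.155 s.
Passive exhalation: V(t)/V₀ = e^(−t/τ) = e^(−1.79/1.155) = 0.2123.
Fraction exhaled = 1 − 0.2123 = 0.7877 → 78.77%.

78.8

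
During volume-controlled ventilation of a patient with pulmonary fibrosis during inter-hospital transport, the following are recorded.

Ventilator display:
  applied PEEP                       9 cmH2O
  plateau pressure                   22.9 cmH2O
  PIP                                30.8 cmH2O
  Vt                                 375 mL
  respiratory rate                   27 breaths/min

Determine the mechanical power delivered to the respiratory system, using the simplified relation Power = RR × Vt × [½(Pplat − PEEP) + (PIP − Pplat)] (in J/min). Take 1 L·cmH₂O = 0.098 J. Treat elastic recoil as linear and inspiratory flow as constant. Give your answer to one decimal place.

14.7

Per-breath work = Vt × [½(Pplat−PEEP) + (PIP−Pplat)] = 0.375 × [0.5×13.9 + 7.9] = 0.375 × 14.85 = 5.569 L·cmH2O.
Power = 27 × 5.569 = 150.36 L·cmH2O/min.
× 0.098 J/(L·cmH2O) → 14.735 J/min.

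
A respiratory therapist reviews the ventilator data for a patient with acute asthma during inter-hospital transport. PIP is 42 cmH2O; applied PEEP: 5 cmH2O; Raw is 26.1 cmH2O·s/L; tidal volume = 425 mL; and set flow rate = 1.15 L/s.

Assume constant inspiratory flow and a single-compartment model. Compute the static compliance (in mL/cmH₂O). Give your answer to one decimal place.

Equation of motion (constant flow): PIP = Vt/C + R·V̇ + PEEP.
Vt/C = PIP − R·V̇ − PEEP = 42 − 26.1×1.15 − 5 = 42 − 30.015 − 5 = 6.985 cmH2O.
C = Vt / 6.985 = 425 / 6.985 = 60.845 mL/cmH2O.

60.8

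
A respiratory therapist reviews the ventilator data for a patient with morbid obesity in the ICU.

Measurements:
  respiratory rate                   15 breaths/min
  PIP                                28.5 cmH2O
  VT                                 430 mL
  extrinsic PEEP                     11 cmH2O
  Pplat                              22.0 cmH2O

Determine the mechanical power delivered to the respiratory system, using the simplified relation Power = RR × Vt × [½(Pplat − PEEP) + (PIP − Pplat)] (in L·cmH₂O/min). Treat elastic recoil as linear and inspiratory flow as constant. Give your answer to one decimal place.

Per-breath work = Vt × [½(Pplat−PEEP) + (PIP−Pplat)] = 0.430 × [0.5×11.0 + 6.5] = 0.430 × 12.0 = 5.16 L·cmH2O.
Power = 15 × 5.16 = 77.4 L·cmH2O/min.

77.4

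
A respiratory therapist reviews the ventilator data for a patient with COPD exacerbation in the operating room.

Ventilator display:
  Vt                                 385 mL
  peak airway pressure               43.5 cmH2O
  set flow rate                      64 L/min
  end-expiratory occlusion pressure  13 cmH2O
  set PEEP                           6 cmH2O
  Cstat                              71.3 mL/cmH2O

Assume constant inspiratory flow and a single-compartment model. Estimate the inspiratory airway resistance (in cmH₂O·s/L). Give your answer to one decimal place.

23.5

Flow: 64 L/min ÷ 60 = 1.0667 L/s.
Total PEEP = 13 cmH2O (set 6 + intrinsic 7); this is the baseline alveolar pressure.
Equation of motion (constant flow): PIP = Vt/C + R·V̇ + PEEP.
R·V̇ = PIP − Vt/C − PEEP = 43.5 − 385/71.3 − 13 = 43.5 − 5.4 − 13 = 25.1 cmH2O.
R = 25.1 / 1.0667 = 23.531 cmH2O·s/L.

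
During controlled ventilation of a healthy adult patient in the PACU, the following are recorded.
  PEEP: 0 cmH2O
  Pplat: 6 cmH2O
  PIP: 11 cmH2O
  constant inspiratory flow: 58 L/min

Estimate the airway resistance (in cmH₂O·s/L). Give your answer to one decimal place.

5.2

Flow: 58 L/min ÷ 60 = 0.9667 L/s.
Raw = (PIP − Pplat) / flow = (11 − 6) / 0.9667 = 5.0 / 0.9667 = 5.172 cmH2O·s/L.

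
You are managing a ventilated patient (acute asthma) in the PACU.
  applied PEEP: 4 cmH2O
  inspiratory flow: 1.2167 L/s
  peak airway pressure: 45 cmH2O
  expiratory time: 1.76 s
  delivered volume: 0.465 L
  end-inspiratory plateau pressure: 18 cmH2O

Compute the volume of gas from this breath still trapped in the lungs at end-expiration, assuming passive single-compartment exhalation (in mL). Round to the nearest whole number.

R = (PIP − Pplat)/V̇ = (45 − 18) / 1.2167 = 27.0/1.2167 = 22.191 cmH2O·s/L.
C = Vt/(Pplat − PEEP) = 465.0 / (18 − 4) = 465.0/14.0 = 33.214 mL/cmH2O.
τ = R × C = 22.191 × 0.03321 L/cmH2O = 0.737 s.
Fraction remaining = e^(−Te/τ) = e^(−1.76/0.737) = 0.09181.
Trapped volume = 465.0 × 0.09181 = 42.692 mL.

43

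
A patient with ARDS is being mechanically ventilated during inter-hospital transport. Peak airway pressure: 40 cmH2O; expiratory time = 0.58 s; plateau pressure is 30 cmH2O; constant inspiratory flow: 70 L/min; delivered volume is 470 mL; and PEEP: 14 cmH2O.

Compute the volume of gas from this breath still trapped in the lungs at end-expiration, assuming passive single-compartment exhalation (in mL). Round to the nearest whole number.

Flow: 70 L/min ÷ 60 = 1.1667 L/s.
R = (PIP − Pplat)/V̇ = (40 − 30) / 1.1667 = 10.0/1.1667 = 8.571 cmH2O·s/L.
C = Vt/(Pplat − PEEP) = 470.0 / (30 − 14) = 470.0/16.0 = 29.375 mL/cmH2O.
τ = R × C = 8.571 × 0.02938 L/cmH2O = 0.2518 s.
Fraction remaining = e^(−Te/τ) = e^(−0.58/0.2518) = 0.09992.
Trapped volume = 470.0 × 0.09992 = 46.962 mL.

47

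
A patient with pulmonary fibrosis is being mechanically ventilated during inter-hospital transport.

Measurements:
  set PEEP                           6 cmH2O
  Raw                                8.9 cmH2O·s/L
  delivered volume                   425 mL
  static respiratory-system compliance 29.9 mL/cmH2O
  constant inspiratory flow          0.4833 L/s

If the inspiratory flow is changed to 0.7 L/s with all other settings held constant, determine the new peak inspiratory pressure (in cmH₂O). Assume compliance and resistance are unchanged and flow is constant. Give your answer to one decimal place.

PIP = Vt/C + R·V̇ + PEEP (constant-flow equation of motion).
Only the resistive term changes: ΔPIP = R × ΔV̇ = 8.9 × (0.7 − 0.4833) = 8.9 × 0.2167 = 1.929 cmH2O.
Original PIP = 425/29.9 + 8.9×0.4833 + 6 = 24.515 cmH2O; new PIP = 24.515 + (1.929) = 26.444 cmH2O.

26.4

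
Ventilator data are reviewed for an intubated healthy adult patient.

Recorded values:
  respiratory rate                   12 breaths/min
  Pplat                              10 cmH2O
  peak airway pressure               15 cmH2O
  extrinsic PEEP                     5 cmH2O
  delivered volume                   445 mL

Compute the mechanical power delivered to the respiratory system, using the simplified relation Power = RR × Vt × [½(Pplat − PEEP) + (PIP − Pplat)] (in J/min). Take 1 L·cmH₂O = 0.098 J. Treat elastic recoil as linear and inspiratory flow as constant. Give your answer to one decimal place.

Per-breath work = Vt × [½(Pplat−PEEP) + (PIP−Pplat)] = 0.445 × [0.5×5.0 + 5.0] = 0.445 × 7.5 = 3.338 L·cmH2O.
Power = 12 × 3.338 = 40.056 L·cmH2O/min.
× 0.098 J/(L·cmH2O) → 3.925 J/min.

3.9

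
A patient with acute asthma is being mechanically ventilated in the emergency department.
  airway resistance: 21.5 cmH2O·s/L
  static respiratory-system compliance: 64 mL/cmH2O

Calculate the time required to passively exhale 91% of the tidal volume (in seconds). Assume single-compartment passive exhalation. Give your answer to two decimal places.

τ = R × C = 21.5 × 64 mL/cmH2O = 21.5 × 0.064 L/cmH2O = 1.376 s.
Exhaled fraction f = 1 − e^(−t/τ) → t = −τ·ln(1 − f) = −1.376·ln(0.09) = 3.313 s.

3.31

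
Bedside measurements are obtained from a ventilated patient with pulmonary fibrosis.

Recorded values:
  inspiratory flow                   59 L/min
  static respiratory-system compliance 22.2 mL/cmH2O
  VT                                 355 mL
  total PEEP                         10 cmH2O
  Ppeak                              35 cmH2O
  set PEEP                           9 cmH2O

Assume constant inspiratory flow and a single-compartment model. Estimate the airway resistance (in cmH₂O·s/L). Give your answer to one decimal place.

9.2

Flow: 59 L/min ÷ 60 = 0.9833 L/s.
Total PEEP = 10 cmH2O (set 9 + intrinsic 1); this is the baseline alveolar pressure.
Equation of motion (constant flow): PIP = Vt/C + R·V̇ + PEEP.
R·V̇ = PIP − Vt/C − PEEP = 35 − 355/22.2 − 10 = 35 − 15.991 − 10 = 9.009 cmH2O.
R = 9.009 / 0.9833 = 9.162 cmH2O·s/L.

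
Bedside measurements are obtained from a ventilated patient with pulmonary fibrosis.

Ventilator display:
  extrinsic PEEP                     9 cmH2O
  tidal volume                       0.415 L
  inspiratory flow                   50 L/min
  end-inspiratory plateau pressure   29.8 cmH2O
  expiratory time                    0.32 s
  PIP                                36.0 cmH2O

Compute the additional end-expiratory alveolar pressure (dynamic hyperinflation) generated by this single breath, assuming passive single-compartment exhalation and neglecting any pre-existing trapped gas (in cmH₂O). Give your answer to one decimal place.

2.4

Flow: 50 L/min ÷ 60 = 0.8333 L/s.
R = (PIP − Pplat)/V̇ = (36.0 − 29.8) / 0.8333 = 6.2/0.8333 = 7.44 cmH2O·s/L.
C = Vt/(Pplat − PEEP) = 415.0 / (29.8 − 9) = 415.0/20.8 = 19.952 mL/cmH2O.
τ = R × C = 7.44 × 0.01995 L/cmH2O = 0.1484 s.
Fraction remaining = e^(−Te/τ) = e^(−0.32/0.1484) = 0.1157; trapped volume = 415.0 × 0.1157 = 48.016 mL.
Additional alveolar pressure from trapping ≈ V_trapped / C = 48.016 / 19.952 = 2.407 cmH2O.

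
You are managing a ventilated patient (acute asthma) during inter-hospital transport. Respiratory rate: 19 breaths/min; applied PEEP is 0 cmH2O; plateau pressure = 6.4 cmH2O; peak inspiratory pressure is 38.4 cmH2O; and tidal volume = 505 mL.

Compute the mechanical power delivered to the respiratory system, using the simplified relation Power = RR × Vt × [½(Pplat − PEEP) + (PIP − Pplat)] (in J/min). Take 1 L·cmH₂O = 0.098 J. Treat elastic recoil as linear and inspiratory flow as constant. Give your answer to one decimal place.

33.1

Per-breath work = Vt × [½(Pplat−PEEP) + (PIP−Pplat)] = 0.505 × [0.5×6.4 + 32.0] = 0.505 × 35.2 = 17.776 L·cmH2O.
Power = 19 × 17.776 = 337.74 L·cmH2O/min.
× 0.098 J/(L·cmH2O) → 33.099 J/min.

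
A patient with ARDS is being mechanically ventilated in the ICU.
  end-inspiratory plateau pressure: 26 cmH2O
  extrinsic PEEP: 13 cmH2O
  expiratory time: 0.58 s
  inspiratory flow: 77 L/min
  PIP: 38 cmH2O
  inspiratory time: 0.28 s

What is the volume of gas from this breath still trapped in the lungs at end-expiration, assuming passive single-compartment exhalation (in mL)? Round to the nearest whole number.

38

Flow: 77 L/min ÷ 60 = 1.2833 L/s.
Vt = flow × Ti = 1.2833 L/s × 0.28 s × 1000 mL/L = 359.32 mL.
R = (PIP − Pplat)/V̇ = (38 − 26) / 1.2833 = 12.0/1.2833 = 9.351 cmH2O·s/L.
C = Vt/(Pplat − PEEP) = 359.32 / (26 − 13) = 359.32/13.0 = 27.64 mL/cmH2O.
τ = R × C = 9.351 × 0.02764 L/cmH2O = 0.2585 s.
Fraction remaining = e^(−Te/τ) = e^(−0.58/0.2585) = 0.1061.
Trapped volume = 359.32 × 0.1061 = 38.124 mL.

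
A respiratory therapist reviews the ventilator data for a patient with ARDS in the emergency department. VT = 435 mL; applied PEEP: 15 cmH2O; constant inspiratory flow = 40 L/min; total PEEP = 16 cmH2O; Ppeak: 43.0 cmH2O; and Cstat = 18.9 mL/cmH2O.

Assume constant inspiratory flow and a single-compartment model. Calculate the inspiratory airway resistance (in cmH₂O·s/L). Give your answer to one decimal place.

6.0

Flow: 40 L/min ÷ 60 = 0.6667 L/s.
Total PEEP = 16 cmH2O (set 15 + intrinsic 1); this is the baseline alveolar pressure.
Equation of motion (constant flow): PIP = Vt/C + R·V̇ + PEEP.
R·V̇ = PIP − Vt/C − PEEP = 43.0 − 435/18.9 − 16 = 43.0 − 23.016 − 16 = 3.984 cmH2O.
R = 3.984 / 0.6667 = 5.976 cmH2O·s/L.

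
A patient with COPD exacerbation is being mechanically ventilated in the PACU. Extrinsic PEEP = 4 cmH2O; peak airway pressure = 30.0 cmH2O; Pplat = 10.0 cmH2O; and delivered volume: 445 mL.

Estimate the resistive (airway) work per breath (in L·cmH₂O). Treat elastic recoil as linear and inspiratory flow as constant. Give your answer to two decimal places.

With constant inspiratory flow the resistive pressure is constant at PIP − Pplat = 30.0 − 10.0 = 20.0 cmH2O, so resistive work = 20.0 × 0.445 = 8.9 L·cmH2O.

8.90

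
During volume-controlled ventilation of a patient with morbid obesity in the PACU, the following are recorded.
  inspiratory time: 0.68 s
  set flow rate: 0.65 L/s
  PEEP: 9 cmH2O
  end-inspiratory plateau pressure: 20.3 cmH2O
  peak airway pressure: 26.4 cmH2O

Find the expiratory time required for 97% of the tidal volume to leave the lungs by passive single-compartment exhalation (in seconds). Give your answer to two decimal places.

1.29

Vt = flow × Ti = 0.65 L/s × 0.68 s × 1000 mL/L = 442.0 mL.
R = (PIP − Pplat)/V̇ = (26.4 − 20.3) / 0.65 = 6.1/0.65 = 9.385 cmH2O·s/L.
C = Vt/(Pplat − PEEP) = 442.0 / (20.3 − 9) = 442.0/11.3 = 39.115 mL/cmH2O.
τ = R × C = 9.385 × 0.03912 L/cmH2O = 0.3671 s.
t = −τ·ln(1 − 0.97) = −0.3671·ln(0.03) = 1.287 s.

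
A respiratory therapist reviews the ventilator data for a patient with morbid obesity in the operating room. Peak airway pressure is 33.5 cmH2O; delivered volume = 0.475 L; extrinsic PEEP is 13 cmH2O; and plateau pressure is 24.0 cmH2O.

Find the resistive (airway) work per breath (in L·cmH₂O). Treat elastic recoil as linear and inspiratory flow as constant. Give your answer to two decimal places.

With constant inspiratory flow the resistive pressure is constant at PIP − Pplat = 33.5 − 24.0 = 9.5 cmH2O, so resistive work = 9.5 × 0.475 = 4.513 L·cmH2O.

4.51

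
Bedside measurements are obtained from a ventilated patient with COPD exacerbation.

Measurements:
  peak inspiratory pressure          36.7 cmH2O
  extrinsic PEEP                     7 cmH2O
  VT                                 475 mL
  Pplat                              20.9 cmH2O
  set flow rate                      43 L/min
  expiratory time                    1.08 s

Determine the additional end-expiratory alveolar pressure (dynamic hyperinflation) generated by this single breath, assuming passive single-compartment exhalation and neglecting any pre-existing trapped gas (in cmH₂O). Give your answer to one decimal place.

Flow: 43 L/min ÷ 60 = 0.7167 L/s.
R = (PIP − Pplat)/V̇ = (36.7 − 20.9) / 0.7167 = 15.8/0.7167 = 22.045 cmH2O·s/L.
C = Vt/(Pplat − PEEP) = 475.0 / (20.9 − 7) = 475.0/13.9 = 34.173 mL/cmH2O.
τ = R × C = 22.045 × 0.03417 L/cmH2O = 0.7533 s.
Fraction remaining = e^(−Te/τ) = e^(−1.08/0.7533) = 0.2384; trapped volume = 475.0 × 0.2384 = 113.24 mL.
Additional alveolar pressure from trapping ≈ V_trapped / C = 113.24 / 34.173 = 3.314 cmH2O.

3.3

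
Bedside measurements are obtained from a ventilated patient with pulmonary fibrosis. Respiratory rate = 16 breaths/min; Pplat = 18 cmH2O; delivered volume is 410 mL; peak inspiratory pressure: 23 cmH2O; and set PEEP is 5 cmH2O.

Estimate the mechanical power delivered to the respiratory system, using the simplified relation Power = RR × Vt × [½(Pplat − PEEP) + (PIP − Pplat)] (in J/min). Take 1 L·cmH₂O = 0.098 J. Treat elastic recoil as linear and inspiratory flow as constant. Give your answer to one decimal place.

7.4

Per-breath work = Vt × [½(Pplat−PEEP) + (PIP−Pplat)] = 0.410 × [0.5×13.0 + 5.0] = 0.410 × 11.5 = 4.715 L·cmH2O.
Power = 16 × 4.715 = 75.44 L·cmH2O/min.
× 0.098 J/(L·cmH2O) → 7.393 J/min.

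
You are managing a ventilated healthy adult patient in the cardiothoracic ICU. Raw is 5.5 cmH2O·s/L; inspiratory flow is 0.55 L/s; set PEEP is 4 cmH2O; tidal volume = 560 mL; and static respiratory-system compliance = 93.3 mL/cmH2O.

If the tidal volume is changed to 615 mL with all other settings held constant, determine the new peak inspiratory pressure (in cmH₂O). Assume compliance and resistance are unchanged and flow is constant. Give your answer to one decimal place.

13.6

PIP = Vt/C + R·V̇ + PEEP (constant-flow equation of motion).
Only the elastic term changes: ΔPIP = ΔVt / C = (615 − 560) / 93.3 = 0.5895 cmH2O.
Original PIP = 560/93.3 + 5.5×0.55 + 4 = 13.027 cmH2O; new PIP = 13.027 + (0.5895) = 13.617 cmH2O.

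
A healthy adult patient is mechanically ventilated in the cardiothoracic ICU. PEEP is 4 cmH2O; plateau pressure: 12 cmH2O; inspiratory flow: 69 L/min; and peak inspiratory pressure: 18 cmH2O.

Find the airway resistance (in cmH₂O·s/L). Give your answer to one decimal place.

5.2

Flow: 69 L/min ÷ 60 = 1.15 L/s.
Raw = (PIP − Pplat) / flow = (18 − 12) / 1.15 = 6.0 / 1.15 = 5.217 cmH2O·s/L.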